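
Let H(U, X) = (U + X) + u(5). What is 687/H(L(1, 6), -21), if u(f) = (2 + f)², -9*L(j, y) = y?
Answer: 2061/82 ≈ 25.134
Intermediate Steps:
L(j, y) = -y/9
H(U, X) = 49 + U + X (H(U, X) = (U + X) + (2 + 5)² = (U + X) + 7² = (U + X) + 49 = 49 + U + X)
687/H(L(1, 6), -21) = 687/(49 - ⅑*6 - 21) = 687/(49 - ⅔ - 21) = 687/(82/3) = 687*(3/82) = 2061/82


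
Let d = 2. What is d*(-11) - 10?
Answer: -32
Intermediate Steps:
d*(-11) - 10 = 2*(-11) - 10 = -22 - 10 = -32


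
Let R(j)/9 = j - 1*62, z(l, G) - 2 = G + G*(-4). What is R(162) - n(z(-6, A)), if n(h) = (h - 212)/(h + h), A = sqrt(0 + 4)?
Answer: 873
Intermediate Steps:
A = 2 (A = sqrt(4) = 2)
z(l, G) = 2 - 3*G (z(l, G) = 2 + (G + G*(-4)) = 2 + (G - 4*G) = 2 - 3*G)
R(j) = -558 + 9*j (R(j) = 9*(j - 1*62) = 9*(j - 62) = 9*(-62 + j) = -558 + 9*j)
n(h) = (-212 + h)/(2*h) (n(h) = (-212 + h)/((2*h)) = (-212 + h)*(1/(2*h)) = (-212 + h)/(2*h))
R(162) - n(z(-6, A)) = (-558 + 9*162) - (-212 + (2 - 3*2))/(2*(2 - 3*2)) = (-558 + 1458) - (-212 + (2 - 6))/(2*(2 - 6)) = 900 - (-212 - 4)/(2*(-4)) = 900 - (-1)*(-216)/(2*4) = 900 - 1*27 = 900 - 27 = 873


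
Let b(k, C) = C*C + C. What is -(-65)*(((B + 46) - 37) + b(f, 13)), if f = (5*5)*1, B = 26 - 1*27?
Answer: 12350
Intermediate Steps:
B = -1 (B = 26 - 27 = -1)
f = 25 (f = 25*1 = 25)
b(k, C) = C + C² (b(k, C) = C² + C = C + C²)
-(-65)*(((B + 46) - 37) + b(f, 13)) = -(-65)*(((-1 + 46) - 37) + 13*(1 + 13)) = -(-65)*((45 - 37) + 13*14) = -(-65)*(8 + 182) = -(-65)*190 = -1*(-12350) = 12350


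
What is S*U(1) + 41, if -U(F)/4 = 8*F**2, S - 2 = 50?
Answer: -1623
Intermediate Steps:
S = 52 (S = 2 + 50 = 52)
U(F) = -32*F**2
S*U(1) + 41 = 52*(-32*1**2) + 41 = 52*(-32*1) + 41 = 52*(-32) + 41 = -1664 + 41 = -1623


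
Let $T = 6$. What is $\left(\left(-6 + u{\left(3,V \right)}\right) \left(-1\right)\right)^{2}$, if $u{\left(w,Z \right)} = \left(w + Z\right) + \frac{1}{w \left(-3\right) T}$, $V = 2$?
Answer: $\frac{3025}{2916} \approx 1.0374$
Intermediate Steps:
$u{\left(w,Z \right)} = Z + w - \frac{1}{18 w}$ ($u{\left(w,Z \right)} = \left(w + Z\right) + \frac{1}{w \left(-3\right) 6} = \left(Z + w\right) + \frac{1}{- 3 w 6} = \left(Z + w\right) + \frac{1}{\left(-18\right) w} = \left(Z + w\right) - \frac{1}{18 w} = Z + w - \frac{1}{18 w}$)
$\left(\left(-6 + u{\left(3,V \right)}\right) \left(-1\right)\right)^{2} = \left(\left(-6 + \left(2 + 3 - \frac{1}{18 \cdot 3}\right)\right) \left(-1\right)\right)^{2} = \left(\left(-6 + \left(2 + 3 - \frac{1}{54}\right)\right) \left(-1\right)\right)^{2} = \left(\left(-6 + \frac{269}{54}\right) \left(-1\right)\right)^{2} = \left(\left(- \frac{55}{54}\right) \left(-1\right)\right)^{2} = \left(\frac{55}{54}\right)^{2} = \frac{3025}{2916}$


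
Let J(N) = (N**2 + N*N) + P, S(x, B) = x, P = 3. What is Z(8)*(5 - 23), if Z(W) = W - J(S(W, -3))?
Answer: 2214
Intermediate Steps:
J(N) = 3 + 2*N**2 (J(N) = (N**2 + N*N) + 3 = (N**2 + N**2) + 3 = 2*N**2 + 3 = 3 + 2*N**2)
Z(W) = -3 + W - 2*W**2 (Z(W) = W - (3 + 2*W**2) = W + (-3 - 2*W**2) = -3 + W - 2*W**2)
Z(8)*(5 - 23) = (-3 + 8 - 2*8**2)*(5 - 23) = (-3 + 8 - 2*64)*(-18) = (-3 + 8 - 128)*(-18) = -123*(-18) = 2214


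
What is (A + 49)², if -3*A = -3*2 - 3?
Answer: 2704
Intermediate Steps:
A = 3 (A = -(-3*2 - 3)/3 = -(-6 - 3)/3 = -⅓*(-9) = 3)
(A + 49)² = (3 + 49)² = 52² = 2704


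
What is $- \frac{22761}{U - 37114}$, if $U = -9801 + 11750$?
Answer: $\frac{22761}{35165} \approx 0.64726$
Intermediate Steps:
$U = 1949$
$- \frac{22761}{U - 37114} = - \frac{22761}{1949 - 37114} = - \frac{22761}{-35165} = \left(-22761\right) \left(- \frac{1}{35165}\right) = \frac{22761}{35165}$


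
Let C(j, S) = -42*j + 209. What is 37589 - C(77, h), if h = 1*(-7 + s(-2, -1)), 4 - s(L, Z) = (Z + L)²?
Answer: 40614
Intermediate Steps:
s(L, Z) = 4 - (L + Z)² (s(L, Z) = 4 - (Z + L)² = 4 - (L + Z)²)
h = -12 (h = 1*(-7 + (4 - (-2 - 1)²)) = 1*(-7 + (4 - 1*(-3)²)) = 1*(-7 + (4 - 1*9)) = 1*(-7 + (4 - 9)) = 1*(-7 - 5) = 1*(-12) = -12)
C(j, S) = 209 - 42*j
37589 - C(77, h) = 37589 - (209 - 42*77) = 37589 - (209 - 3234) = 37589 - 1*(-3025) = 37589 + 3025 = 40614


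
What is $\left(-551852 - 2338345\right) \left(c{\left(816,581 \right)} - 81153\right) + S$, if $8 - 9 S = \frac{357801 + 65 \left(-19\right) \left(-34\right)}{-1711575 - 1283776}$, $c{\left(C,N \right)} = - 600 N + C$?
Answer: $\frac{33420364818119088250}{26958159} \approx 1.2397 \cdot 10^{12}$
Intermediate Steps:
$c{\left(C,N \right)} = C - 600 N$
$S = \frac{24362599}{26958159}$ ($S = \frac{8}{9} - \frac{\left(357801 + 65 \left(-19\right) \left(-34\right)\right) \frac{1}{-1711575 - 1283776}}{9} = \frac{8}{9} - \frac{\left(357801 - -41990\right) \frac{1}{-2995351}}{9} = \frac{8}{9} - \frac{\left(357801 + 41990\right) \left(- \frac{1}{2995351}\right)}{9} = \frac{8}{9} - \frac{399791 \left(- \frac{1}{2995351}\right)}{9} = \frac{8}{9} - - \frac{399791}{26958159} = \frac{8}{9} + \frac{399791}{26958159} = \frac{24362599}{26958159} \approx 0.90372$)
$\left(-551852 - 2338345\right) \left(c{\left(816,581 \right)} - 81153\right) + S = \left(-551852 - 2338345\right) \left(\left(816 - 348600\right) - 81153\right) + \frac{24362599}{26958159} = - 2890197 \left(\left(816 - 348600\right) - 81153\right) + \frac{24362599}{26958159} = - 2890197 \left(-347784 - 81153\right) + \frac{24362599}{26958159} = \left(-2890197\right) \left(-428937\right) + \frac{24362599}{26958159} = 1239712430589 + \frac{24362599}{26958159} = \frac{33420364818119088250}{26958159}$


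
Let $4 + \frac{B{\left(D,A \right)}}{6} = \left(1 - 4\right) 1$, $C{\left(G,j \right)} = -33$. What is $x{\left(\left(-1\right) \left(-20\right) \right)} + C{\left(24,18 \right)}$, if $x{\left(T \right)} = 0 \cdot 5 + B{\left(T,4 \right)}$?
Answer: $-75$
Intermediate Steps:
$B{\left(D,A \right)} = -42$ ($B{\left(D,A \right)} = -24 + 6 \left(1 - 4\right) 1 = -24 + 6 \left(\left(-3\right) 1\right) = -24 + 6 \left(-3\right) = -24 - 18 = -42$)
$x{\left(T \right)} = -42$ ($x{\left(T \right)} = 0 \cdot 5 - 42 = 0 - 42 = -42$)
$x{\left(\left(-1\right) \left(-20\right) \right)} + C{\left(24,18 \right)} = -42 - 33 = -75$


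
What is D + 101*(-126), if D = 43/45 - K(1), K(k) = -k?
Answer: -572582/45 ≈ -12724.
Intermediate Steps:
D = 88/45 (D = 43/45 - (-1) = 43*(1/45) - 1*(-1) = 43/45 + 1 = 88/45 ≈ 1.9556)
D + 101*(-126) = 88/45 + 101*(-126) = 88/45 - 12726 = -572582/45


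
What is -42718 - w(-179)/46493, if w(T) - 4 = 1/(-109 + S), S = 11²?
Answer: -23833055737/557916 ≈ -42718.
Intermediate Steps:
S = 121
w(T) = 49/12 (w(T) = 4 + 1/(-109 + 121) = 4 + 1/12 = 49/12)
-42718 - w(-179)/46493 = -42718 - 49/(12*46493) = -42718 - 1*49/557916 = -42718 - 49/557916 = -23833055737/557916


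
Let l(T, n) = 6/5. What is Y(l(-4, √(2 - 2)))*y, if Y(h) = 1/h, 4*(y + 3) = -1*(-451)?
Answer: 2195/24 ≈ 91.458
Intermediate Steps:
l(T, n) = 6/5 (l(T, n) = 6*(⅕) = 6/5)
y = 439/4 (y = -3 + (-1*(-451))/4 = -3 + (¼)*451 = -3 + 451/4 = 439/4 ≈ 109.75)
Y(l(-4, √(2 - 2)))*y = (439/4)/(6/5) = (⅚)*(439/4) = 2195/24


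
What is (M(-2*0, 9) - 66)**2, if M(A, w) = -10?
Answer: 5776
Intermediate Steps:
(M(-2*0, 9) - 66)**2 = (-10 - 66)**2 = (-76)**2 = 5776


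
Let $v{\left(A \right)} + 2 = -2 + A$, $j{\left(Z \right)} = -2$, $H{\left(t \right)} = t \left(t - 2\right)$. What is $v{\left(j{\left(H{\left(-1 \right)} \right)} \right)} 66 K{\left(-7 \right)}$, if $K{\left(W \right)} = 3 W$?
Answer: $8316$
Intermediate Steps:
$H{\left(t \right)} = t \left(-2 + t\right)$
$v{\left(A \right)} = -4 + A$ ($v{\left(A \right)} = -2 + \left(-2 + A\right) = -4 + A$)
$v{\left(j{\left(H{\left(-1 \right)} \right)} \right)} 66 K{\left(-7 \right)} = \left(-4 - 2\right) 66 \cdot 3 \left(-7\right) = \left(-6\right) 66 \left(-21\right) = \left(-396\right) \left(-21\right) = 8316$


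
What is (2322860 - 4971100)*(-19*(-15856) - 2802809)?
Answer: 6624691530800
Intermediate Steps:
(2322860 - 4971100)*(-19*(-15856) - 2802809) = -2648240*(301264 - 2802809) = -2648240*(-2501545) = 6624691530800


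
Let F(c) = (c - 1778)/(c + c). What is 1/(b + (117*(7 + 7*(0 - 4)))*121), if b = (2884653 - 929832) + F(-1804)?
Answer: 1804/2990175087 ≈ 6.0331e-7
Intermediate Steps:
F(c) = (-1778 + c)/(2*c) (F(c) = (-1778 + c)/((2*c)) = (-1778 + c)*(1/(2*c)) = (-1778 + c)/(2*c))
b = 3526498875/1804 (b = (2884653 - 929832) + (½)*(-1778 - 1804)/(-1804) = 1954821 + (½)*(-1/1804)*(-3582) = 1954821 + 1791/1804 = 3526498875/1804 ≈ 1.9548e+6)
1/(b + (117*(7 + 7*(0 - 4)))*121) = 1/(3526498875/1804 + (117*(7 + 7*(0 - 4)))*121) = 1/(3526498875/1804 + (117*(7 + 7*(-4)))*121) = 1/(3526498875/1804 + (117*(7 - 28))*121) = 1/(3526498875/1804 + (117*(-21))*121) = 1/(3526498875/1804 - 2457*121) = 1/(3526498875/1804 - 297297) = 1/(2990175087/1804) = 1804/2990175087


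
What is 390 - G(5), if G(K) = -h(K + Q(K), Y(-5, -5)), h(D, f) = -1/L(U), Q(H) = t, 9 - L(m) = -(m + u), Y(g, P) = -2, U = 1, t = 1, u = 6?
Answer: 6239/16 ≈ 389.94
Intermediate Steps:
L(m) = 15 + m (L(m) = 9 - (-1)*(m + 6) = 9 - (-1)*(6 + m) = 9 - (-6 - m) = 9 + (6 + m) = 15 + m)
Q(H) = 1
h(D, f) = -1/16 (h(D, f) = -1/(15 + 1) = -1/16)
G(K) = 1/16 (G(K) = -1*(-1/16) = 1/16)
390 - G(5) = 390 - 1*1/16 = 390 - 1/16 = 6239/16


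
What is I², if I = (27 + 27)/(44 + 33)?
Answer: 2916/5929 ≈ 0.49182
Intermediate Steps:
I = 54/77 ≈ 0.70130
I² = (54/77)² = 2916/5929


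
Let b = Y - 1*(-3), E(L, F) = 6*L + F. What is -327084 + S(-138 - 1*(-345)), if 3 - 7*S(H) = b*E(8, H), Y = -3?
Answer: -2289585/7 ≈ -3.2708e+5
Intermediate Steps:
E(L, F) = F + 6*L
b = 0 (b = -3 - 1*(-3) = -3 + 3 = 0)
S(H) = 3/7 (S(H) = 3/7 - 0*(H + 6*8) = 3/7 - 0*(H + 48) = 3/7 - 0*(48 + H) = 3/7 - 1/7*0 = 3/7 + 0 = 3/7)
-327084 + S(-138 - 1*(-345)) = -327084 + 3/7 = -2289585/7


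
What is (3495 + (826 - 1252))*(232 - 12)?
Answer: 675180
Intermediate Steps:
(3495 + (826 - 1252))*(232 - 12) = (3495 - 426)*220 = 3069*220 = 675180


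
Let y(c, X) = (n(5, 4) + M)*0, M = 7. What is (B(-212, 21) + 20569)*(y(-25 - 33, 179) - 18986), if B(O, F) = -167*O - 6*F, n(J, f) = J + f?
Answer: -1060311142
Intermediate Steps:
y(c, X) = 0 (y(c, X) = ((5 + 4) + 7)*0 = (9 + 7)*0 = 16*0 = 0)
(B(-212, 21) + 20569)*(y(-25 - 33, 179) - 18986) = ((-167*(-212) - 6*21) + 20569)*(0 - 18986) = ((35404 - 126) + 20569)*(-18986) = (35278 + 20569)*(-18986) = 55847*(-18986) = -1060311142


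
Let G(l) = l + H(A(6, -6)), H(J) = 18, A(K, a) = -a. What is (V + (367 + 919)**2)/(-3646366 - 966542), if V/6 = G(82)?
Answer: -413599/1153227 ≈ -0.35864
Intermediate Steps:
G(l) = 18 + l (G(l) = l + 18 = 18 + l)
V = 600 (V = 6*(18 + 82) = 6*100 = 600)
(V + (367 + 919)**2)/(-3646366 - 966542) = (600 + (367 + 919)**2)/(-3646366 - 966542) = (600 + 1286**2)/(-4612908) = (600 + 1653796)*(-1/4612908) = 1654396*(-1/4612908) = -413599/1153227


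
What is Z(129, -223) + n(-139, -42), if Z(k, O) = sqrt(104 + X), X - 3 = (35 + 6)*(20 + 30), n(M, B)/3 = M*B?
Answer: 17514 + sqrt(2157) ≈ 17560.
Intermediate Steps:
n(M, B) = 3*B*M (n(M, B) = 3*(M*B) = 3*(B*M) = 3*B*M)
X = 2053 (X = 3 + (35 + 6)*(20 + 30) = 3 + 41*50 = 3 + 2050 = 2053)
Z(k, O) = sqrt(2157) (Z(k, O) = sqrt(104 + 2053) = sqrt(2157))
Z(129, -223) + n(-139, -42) = sqrt(2157) + 3*(-42)*(-139) = sqrt(2157) + 17514 = 17514 + sqrt(2157)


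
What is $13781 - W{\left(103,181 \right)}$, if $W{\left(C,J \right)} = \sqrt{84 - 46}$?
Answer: $13781 - \sqrt{38} \approx 13775.0$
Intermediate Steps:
$W{\left(C,J \right)} = \sqrt{38}$
$13781 - W{\left(103,181 \right)} = 13781 - \sqrt{38}$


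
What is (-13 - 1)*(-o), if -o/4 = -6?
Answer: 336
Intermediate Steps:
o = 24 (o = -4*(-6) = 24)
(-13 - 1)*(-o) = (-13 - 1)*(-1*24) = -14*(-24) = 336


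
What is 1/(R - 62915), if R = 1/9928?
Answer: -9928/624620119 ≈ -1.5894e-5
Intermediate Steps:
R = 1/9928 ≈ 0.00010073
1/(R - 62915) = 1/(1/9928 - 62915) = 1/(-624620119/9928) = -9928/624620119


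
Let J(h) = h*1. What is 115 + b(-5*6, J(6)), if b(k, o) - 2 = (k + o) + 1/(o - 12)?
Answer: 557/6 ≈ 92.833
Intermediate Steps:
J(h) = h
b(k, o) = 2 + k + o + 1/(-12 + o) (b(k, o) = 2 + ((k + o) + 1/(o - 12)) = 2 + ((k + o) + 1/(-12 + o)) = 2 + (k + o + 1/(-12 + o)) = 2 + k + o + 1/(-12 + o))
115 + b(-5*6, J(6)) = 115 + (-23 + 6**2 - (-60)*6 - 10*6 - 5*6*6)/(-12 + 6) = 115 + (-23 + 36 - 12*(-30) - 60 - 30*6)/(-6) = 115 - (-23 + 36 + 360 - 60 - 180)/6 = 115 - 1/6*133 = 115 - 133/6 = 557/6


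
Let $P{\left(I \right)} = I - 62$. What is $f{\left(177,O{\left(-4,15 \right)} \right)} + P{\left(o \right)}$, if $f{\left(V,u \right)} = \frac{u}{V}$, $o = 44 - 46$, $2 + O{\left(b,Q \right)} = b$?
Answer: $- \frac{3778}{59} \approx -64.034$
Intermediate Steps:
$O{\left(b,Q \right)} = -2 + b$
$o = -2$
$P{\left(I \right)} = -62 + I$
$f{\left(177,O{\left(-4,15 \right)} \right)} + P{\left(o \right)} = \frac{-2 - 4}{177} - 64 = \left(-6\right) \frac{1}{177} - 64 = - \frac{2}{59} - 64 = - \frac{3778}{59}$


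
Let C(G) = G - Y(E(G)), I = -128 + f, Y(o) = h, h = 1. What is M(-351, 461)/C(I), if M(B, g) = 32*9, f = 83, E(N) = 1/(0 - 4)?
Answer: -144/23 ≈ -6.2609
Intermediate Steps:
E(N) = -1/4 (E(N) = 1/(-4) = -1/4)
M(B, g) = 288
Y(o) = 1
I = -45 (I = -128 + 83 = -45)
C(G) = -1 + G (C(G) = G - 1*1 = G - 1 = -1 + G)
M(-351, 461)/C(I) = 288/(-1 - 45) = 288/(-46) = 288*(-1/46) = -144/23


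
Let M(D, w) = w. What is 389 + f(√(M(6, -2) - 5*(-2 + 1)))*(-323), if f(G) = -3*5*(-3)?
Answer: -14146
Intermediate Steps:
f(G) = 45 (f(G) = -15*(-3) = 45)
389 + f(√(M(6, -2) - 5*(-2 + 1)))*(-323) = 389 + 45*(-323) = 389 - 14535 = -14146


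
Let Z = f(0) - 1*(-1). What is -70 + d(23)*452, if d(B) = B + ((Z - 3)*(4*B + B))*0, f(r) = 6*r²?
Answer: 10326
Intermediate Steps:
Z = 1 (Z = 6*0² - 1*(-1) = 6*0 + 1 = 0 + 1 = 1)
d(B) = B (d(B) = B + ((1 - 3)*(4*B + B))*0 = B - 10*B*0 = B + 0 = B)
-70 + d(23)*452 = -70 + 23*452 = -70 + 10396 = 10326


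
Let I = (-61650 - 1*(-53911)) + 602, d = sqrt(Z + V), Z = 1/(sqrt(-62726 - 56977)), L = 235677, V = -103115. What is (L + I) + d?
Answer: 228540 + sqrt(-1477515058471035 - 119703*I*sqrt(119703))/119703 ≈ 2.2854e+5 - 321.12*I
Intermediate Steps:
Z = -I*sqrt(119703)/119703 (Z = 1/(sqrt(-119703)) = 1/(I*sqrt(119703)) = -I*sqrt(119703)/119703 ≈ -0.0028903*I)
d = sqrt(-103115 - I*sqrt(119703)/119703) (d = sqrt(-I*sqrt(119703)/119703 - 103115) = sqrt(-103115 - I*sqrt(119703)/119703) ≈ 0.e-6 - 321.12*I)
I = -7137 (I = (-61650 + 53911) + 602 = -7739 + 602 = -7137)
(L + I) + d = (235677 - 7137) + sqrt(-1477515058471035 - 119703*I*sqrt(119703))/119703 = 228540 + sqrt(-1477515058471035 - 119703*I*sqrt(119703))/119703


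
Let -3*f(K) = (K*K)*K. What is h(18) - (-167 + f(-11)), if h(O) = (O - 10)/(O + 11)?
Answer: -24046/87 ≈ -276.39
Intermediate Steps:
f(K) = -K³/3 (f(K) = -K*K*K/3 = -K²*K/3 = -K³/3)
h(O) = (-10 + O)/(11 + O)
h(18) - (-167 + f(-11)) = (-10 + 18)/(11 + 18) - (-167 - ⅓*(-11)³) = 8/29 - (-167 - ⅓*(-1331)) = (1/29)*8 - (-167 + 1331/3) = 8/29 - 1*830/3 = 8/29 - 830/3 = -24046/87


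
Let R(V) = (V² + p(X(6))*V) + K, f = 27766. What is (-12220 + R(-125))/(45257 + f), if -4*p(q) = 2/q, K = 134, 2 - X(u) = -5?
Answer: 16557/340774 ≈ 0.048586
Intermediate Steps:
X(u) = 7 (X(u) = 2 - 1*(-5) = 2 + 5 = 7)
p(q) = -1/(2*q)
R(V) = 134 + V² - V/14 (R(V) = (V² + (-½/7)*V) + 134 = (V² + (-½*⅐)*V) + 134 = (V² - V/14) + 134 = 134 + V² - V/14)
(-12220 + R(-125))/(45257 + f) = (-12220 + (134 + (-125)² - 1/14*(-125)))/(45257 + 27766) = (-12220 + (134 + 15625 + 125/14))/73023 = (-12220 + 220751/14)*(1/73023) = (49671/14)*(1/73023) = 16557/340774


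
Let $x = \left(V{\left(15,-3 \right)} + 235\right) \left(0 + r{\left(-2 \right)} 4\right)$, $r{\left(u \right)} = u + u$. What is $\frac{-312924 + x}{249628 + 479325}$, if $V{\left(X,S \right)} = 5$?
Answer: $- \frac{316764}{728953} \approx -0.43455$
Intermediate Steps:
$r{\left(u \right)} = 2 u$
$x = -3840$ ($x = \left(5 + 235\right) \left(0 + 2 \left(-2\right) 4\right) = 240 \left(0 - 16\right) = 240 \left(-16\right) = -3840$)
$\frac{-312924 + x}{249628 + 479325} = \frac{-312924 - 3840}{249628 + 479325} = - \frac{316764}{728953}$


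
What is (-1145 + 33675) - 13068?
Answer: 19462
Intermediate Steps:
(-1145 + 33675) - 13068 = 32530 - 13068 = 19462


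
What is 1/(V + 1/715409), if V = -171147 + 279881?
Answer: 715409/77789282207 ≈ 9.1968e-6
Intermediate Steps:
V = 108734
1/(V + 1/715409) = 1/(108734 + 1/715409) = 1/(77789282207/715409) = 715409/77789282207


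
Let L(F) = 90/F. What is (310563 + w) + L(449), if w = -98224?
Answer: 95340301/449 ≈ 2.1234e+5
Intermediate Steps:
(310563 + w) + L(449) = (310563 - 98224) + 90/449 = 212339 + 90*(1/449) = 212339 + 90/449 = 95340301/449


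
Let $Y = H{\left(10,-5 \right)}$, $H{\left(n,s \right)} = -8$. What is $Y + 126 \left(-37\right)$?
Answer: $-4670$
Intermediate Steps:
$Y = -8$
$Y + 126 \left(-37\right) = -8 + 126 \left(-37\right) = -8 - 4662 = -4670$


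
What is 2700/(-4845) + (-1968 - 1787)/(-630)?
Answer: 219893/40698 ≈ 5.4030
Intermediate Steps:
2700/(-4845) + (-1968 - 1787)/(-630) = 2700*(-1/4845) - 3755*(-1/630) = -180/323 + 751/126 = 219893/40698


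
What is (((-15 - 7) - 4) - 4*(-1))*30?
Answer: -660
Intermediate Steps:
(((-15 - 7) - 4) - 4*(-1))*30 = ((-22 - 4) + 4)*30 = (-26 + 4)*30 = -22*30 = -660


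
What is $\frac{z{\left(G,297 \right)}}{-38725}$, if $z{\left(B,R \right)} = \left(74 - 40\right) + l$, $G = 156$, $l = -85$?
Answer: $\frac{51}{38725} \approx 0.001317$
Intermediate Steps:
$z{\left(B,R \right)} = -51$ ($z{\left(B,R \right)} = \left(74 - 40\right) - 85 = 34 - 85 = -51$)
$\frac{z{\left(G,297 \right)}}{-38725} = - \frac{51}{-38725} = \left(-51\right) \left(- \frac{1}{38725}\right) = \frac{51}{38725}$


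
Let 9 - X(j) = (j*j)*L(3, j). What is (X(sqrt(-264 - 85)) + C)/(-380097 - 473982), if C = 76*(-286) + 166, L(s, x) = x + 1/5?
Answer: 107456/4270395 - 349*I*sqrt(349)/854079 ≈ 0.025163 - 0.0076338*I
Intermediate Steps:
L(s, x) = 1/5 + x (L(s, x) = x + 1/5 = 1/5 + x)
X(j) = 9 - j**2*(1/5 + j) (X(j) = 9 - j*j*(1/5 + j) = 9 - j**2*(1/5 + j))
C = -21570 (C = -21736 + 166 = -21570)
(X(sqrt(-264 - 85)) + C)/(-380097 - 473982) = ((9 - (sqrt(-264 - 85))**3 - (sqrt(-264 - 85))**2/5) - 21570)/(-380097 - 473982) = ((9 - (sqrt(-349))**3 - (sqrt(-349))**2/5) - 21570)/(-854079) = ((9 - (I*sqrt(349))**3 - (I*sqrt(349))**2/5) - 21570)*(-1/854079) = ((9 - (-349)*I*sqrt(349) - 1/5*(-349)) - 21570)*(-1/854079) = ((9 + 349*I*sqrt(349) + 349/5) - 21570)*(-1/854079) = ((394/5 + 349*I*sqrt(349)) - 21570)*(-1/854079) = (-107456/5 + 349*I*sqrt(349))*(-1/854079) = 107456/4270395 - 349*I*sqrt(349)/854079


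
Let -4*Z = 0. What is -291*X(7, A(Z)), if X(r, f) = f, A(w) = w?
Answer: 0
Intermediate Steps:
Z = 0 (Z = -1/4*0 = 0)
-291*X(7, A(Z)) = -291*0 = 0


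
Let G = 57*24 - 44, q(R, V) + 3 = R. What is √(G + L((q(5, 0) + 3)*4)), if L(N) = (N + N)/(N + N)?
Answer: 5*√53 ≈ 36.401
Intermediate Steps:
q(R, V) = -3 + R
G = 1324 (G = 1368 - 44 = 1324)
L(N) = 1 (L(N) = (2*N)/((2*N)) = (2*N)*(1/(2*N)) = 1)
√(G + L((q(5, 0) + 3)*4)) = √(1324 + 1) = √1325 = 5*√53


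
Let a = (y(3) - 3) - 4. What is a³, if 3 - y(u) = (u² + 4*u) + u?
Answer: -21952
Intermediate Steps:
y(u) = 3 - u² - 5*u (y(u) = 3 - ((u² + 4*u) + u) = 3 - (u² + 5*u) = 3 + (-u² - 5*u) = 3 - u² - 5*u)
a = -28 (a = ((3 - 1*3² - 5*3) - 3) - 4 = ((3 - 1*9 - 15) - 3) - 4 = ((3 - 9 - 15) - 3) - 4 = (-21 - 3) - 4 = -24 - 4 = -28)
a³ = (-28)³ = -21952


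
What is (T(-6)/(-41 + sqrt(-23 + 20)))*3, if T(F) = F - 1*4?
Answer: 615/842 + 15*I*sqrt(3)/842 ≈ 0.7304 + 0.030856*I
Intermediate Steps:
T(F) = -4 + F (T(F) = F - 4 = -4 + F)
(T(-6)/(-41 + sqrt(-23 + 20)))*3 = ((-4 - 6)/(-41 + sqrt(-23 + 20)))*3 = -10/(-41 + sqrt(-3))*3 = -10/(-41 + I*sqrt(3))*3 = -30/(-41 + I*sqrt(3))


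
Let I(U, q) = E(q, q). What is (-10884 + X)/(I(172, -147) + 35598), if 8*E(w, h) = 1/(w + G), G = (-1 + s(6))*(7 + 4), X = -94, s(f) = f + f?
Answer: -2283424/7404383 ≈ -0.30839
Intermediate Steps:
s(f) = 2*f
G = 121 (G = (-1 + 2*6)*(7 + 4) = (-1 + 12)*11 = 11*11 = 121)
E(w, h) = 1/(8*(121 + w)) (E(w, h) = 1/(8*(w + 121)) = 1/(8*(121 + w)))
I(U, q) = 1/(8*(121 + q))
(-10884 + X)/(I(172, -147) + 35598) = (-10884 - 94)/(1/(8*(121 - 147)) + 35598) = -10978/((⅛)/(-26) + 35598) = -10978/((⅛)*(-1/26) + 35598) = -10978/(-1/208 + 35598) = -10978/7404383/208 = -10978*208/7404383 = -2283424/7404383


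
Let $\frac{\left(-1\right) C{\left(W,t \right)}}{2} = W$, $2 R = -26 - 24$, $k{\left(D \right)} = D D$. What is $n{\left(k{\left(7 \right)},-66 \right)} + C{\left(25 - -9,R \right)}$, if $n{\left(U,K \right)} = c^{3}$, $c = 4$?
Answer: $-4$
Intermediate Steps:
$k{\left(D \right)} = D^{2}$
$R = -25$ ($R = \frac{-26 - 24}{2} = \frac{1}{2} \left(-50\right) = -25$)
$C{\left(W,t \right)} = - 2 W$
$n{\left(U,K \right)} = 64$ ($n{\left(U,K \right)} = 4^{3} = 64$)
$n{\left(k{\left(7 \right)},-66 \right)} + C{\left(25 - -9,R \right)} = 64 - 2 \left(25 - -9\right) = 64 - 2 \left(25 + 9\right) = 64 - 68 = -4$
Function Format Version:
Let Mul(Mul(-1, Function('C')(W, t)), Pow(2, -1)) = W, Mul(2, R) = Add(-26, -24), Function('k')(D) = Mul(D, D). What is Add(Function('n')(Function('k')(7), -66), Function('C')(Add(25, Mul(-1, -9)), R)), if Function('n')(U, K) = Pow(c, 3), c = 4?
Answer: -4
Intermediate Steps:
Function('k')(D) = Pow(D, 2)
R = -25 (R = Mul(Rational(1, 2), Add(-26, -24)) = Mul(Rational(1, 2), -50) = -25)
Function('C')(W, t) = Mul(-2, W)
Function('n')(U, K) = 64 (Function('n')(U, K) = Pow(4, 3) = 64)
Add(Function('n')(Function('k')(7), -66), Function('C')(Add(25, Mul(-1, -9)), R)) = Add(64, Mul(-2, Add(25, Mul(-1, -9)))) = Add(64, Mul(-2, Add(25, 9))) = Add(64, Mul(-2, 34)) = Add(64, -68) = -4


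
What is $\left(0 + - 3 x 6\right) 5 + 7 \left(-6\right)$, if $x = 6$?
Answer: $-582$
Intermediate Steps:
$\left(0 + - 3 x 6\right) 5 + 7 \left(-6\right) = \left(0 + \left(-3\right) 6 \cdot 6\right) 5 + 7 \left(-6\right) = \left(0 - 108\right) 5 - 42 = \left(-108\right) 5 - 42 = -540 - 42 = -582$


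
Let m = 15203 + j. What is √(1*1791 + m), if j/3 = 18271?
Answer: √71807 ≈ 267.97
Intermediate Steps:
j = 54813 (j = 3*18271 = 54813)
m = 70016 (m = 15203 + 54813 = 70016)
√(1*1791 + m) = √(1*1791 + 70016) = √(1791 + 70016) = √71807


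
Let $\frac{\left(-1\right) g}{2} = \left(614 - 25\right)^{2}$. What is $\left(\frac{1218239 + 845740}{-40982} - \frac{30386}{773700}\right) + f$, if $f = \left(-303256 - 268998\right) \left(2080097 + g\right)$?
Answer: $- \frac{3144182321481297818669}{3963471675} \approx -7.9329 \cdot 10^{11}$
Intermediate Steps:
$g = -693842$ ($g = - 2 \left(614 - 25\right)^{2} = - 2 \cdot 589^{2} = \left(-2\right) 346921 = -693842$)
$f = -793289968770$ ($f = \left(-303256 - 268998\right) \left(2080097 - 693842\right) = \left(-572254\right) 1386255 = -793289968770$)
$\left(\frac{1218239 + 845740}{-40982} - \frac{30386}{773700}\right) + f = \left(\frac{1218239 + 845740}{-40982} - \frac{30386}{773700}\right) - 793289968770 = \left(2063979 \left(- \frac{1}{40982}\right) - \frac{15193}{386850}\right) - 793289968770 = \left(- \frac{2063979}{40982} - \frac{15193}{386850}\right) - 793289968770 = - \frac{199768228919}{3963471675} - 793289968770 = - \frac{3144182321481297818669}{3963471675}$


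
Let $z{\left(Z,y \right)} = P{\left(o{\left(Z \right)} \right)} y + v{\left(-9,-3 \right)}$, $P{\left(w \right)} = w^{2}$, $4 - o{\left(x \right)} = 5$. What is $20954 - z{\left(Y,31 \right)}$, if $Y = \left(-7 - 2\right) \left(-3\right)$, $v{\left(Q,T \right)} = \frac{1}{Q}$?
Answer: $\frac{188308}{9} \approx 20923.0$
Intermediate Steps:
$o{\left(x \right)} = -1$ ($o{\left(x \right)} = 4 - 5 = -1$)
$Y = 27$ ($Y = \left(-9\right) \left(-3\right) = 27$)
$z{\left(Z,y \right)} = - \frac{1}{9} + y$ ($z{\left(Z,y \right)} = \left(-1\right)^{2} y + \frac{1}{-9} = 1 y - \frac{1}{9} = y - \frac{1}{9} = - \frac{1}{9} + y$)
$20954 - z{\left(Y,31 \right)} = 20954 - \left(- \frac{1}{9} + 31\right) = 20954 - \frac{278}{9} = \frac{188308}{9}$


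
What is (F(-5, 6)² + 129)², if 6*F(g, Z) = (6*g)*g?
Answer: 568516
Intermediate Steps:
F(g, Z) = g² (F(g, Z) = ((6*g)*g)/6 = (6*g²)/6 = g²)
(F(-5, 6)² + 129)² = (((-5)²)² + 129)² = (25² + 129)² = (625 + 129)² = 754² = 568516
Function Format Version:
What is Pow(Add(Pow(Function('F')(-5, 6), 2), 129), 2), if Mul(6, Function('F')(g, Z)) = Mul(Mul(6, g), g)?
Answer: 568516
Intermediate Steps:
Function('F')(g, Z) = Pow(g, 2) (Function('F')(g, Z) = Mul(Rational(1, 6), Mul(Mul(6, g), g)) = Mul(Rational(1, 6), Mul(6, Pow(g, 2))) = Pow(g, 2))
Pow(Add(Pow(Function('F')(-5, 6), 2), 129), 2) = Pow(Add(Pow(Pow(-5, 2), 2), 129), 2) = Pow(Add(Pow(25, 2), 129), 2) = Pow(Add(625, 129), 2) = Pow(754, 2) = 568516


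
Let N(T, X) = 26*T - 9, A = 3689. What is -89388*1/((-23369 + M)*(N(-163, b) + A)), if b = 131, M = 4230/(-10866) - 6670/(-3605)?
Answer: -3242130073/472931662635 ≈ -0.0068554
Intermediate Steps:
M = 1907569/1305731 (M = 4230*(-1/10866) - 6670*(-1/3605) = -705/1811 + 1334/721 = 1907569/1305731 ≈ 1.4609)
N(T, X) = -9 + 26*T
-89388*1/((-23369 + M)*(N(-163, b) + A)) = -89388*1/((-23369 + 1907569/1305731)*((-9 + 26*(-163)) + 3689)) = -89388*(-1305731/(30511720170*((-9 - 4238) + 3689))) = -89388*(-1305731/(30511720170*(-4247 + 3689))) = -89388/((-558*(-30511720170/1305731))) = -89388/17025539854860/1305731 = -89388*1305731/17025539854860 = -3242130073/472931662635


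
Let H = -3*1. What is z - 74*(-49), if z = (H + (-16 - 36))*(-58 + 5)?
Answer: 6541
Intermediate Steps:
H = -3
z = 2915 (z = (-3 + (-16 - 36))*(-58 + 5) = (-3 - 52)*(-53) = -55*(-53) = 2915)
z - 74*(-49) = 2915 - 74*(-49) = 2915 + 3626 = 6541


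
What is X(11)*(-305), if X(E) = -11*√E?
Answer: 3355*√11 ≈ 11127.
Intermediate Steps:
X(11)*(-305) = -11*√11*(-305) = 3355*√11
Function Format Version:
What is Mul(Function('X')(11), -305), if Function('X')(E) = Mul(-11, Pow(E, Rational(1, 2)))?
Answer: Mul(3355, Pow(11, Rational(1, 2))) ≈ 11127.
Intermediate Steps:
Mul(Function('X')(11), -305) = Mul(Mul(-11, Pow(11, Rational(1, 2))), -305) = Mul(3355, Pow(11, Rational(1, 2)))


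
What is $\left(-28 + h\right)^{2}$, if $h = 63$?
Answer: $1225$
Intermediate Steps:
$\left(-28 + h\right)^{2} = \left(-28 + 63\right)^{2} = 35^{2} = 1225$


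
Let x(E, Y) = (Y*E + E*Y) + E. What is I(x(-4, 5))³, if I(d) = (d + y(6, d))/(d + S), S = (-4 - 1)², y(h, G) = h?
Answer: 8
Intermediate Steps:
x(E, Y) = E + 2*E*Y (x(E, Y) = (E*Y + E*Y) + E = 2*E*Y + E = E + 2*E*Y)
S = 25 (S = (-5)² = 25)
I(d) = (6 + d)/(25 + d) (I(d) = (d + 6)/(d + 25) = (6 + d)/(25 + d))
I(x(-4, 5))³ = ((6 - 4*(1 + 2*5))/(25 - 4*(1 + 2*5)))³ = ((6 - 4*(1 + 10))/(25 - 4*(1 + 10)))³ = ((6 - 4*11)/(25 - 4*11))³ = ((6 - 44)/(25 - 44))³ = (-38/(-19))³ = (-1/19*(-38))³ = 2³ = 8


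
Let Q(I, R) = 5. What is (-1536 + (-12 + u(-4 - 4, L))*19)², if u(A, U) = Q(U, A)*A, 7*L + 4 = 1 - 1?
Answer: 6370576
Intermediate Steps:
L = -4/7 (L = -4/7 + (1 - 1)/7 = -4/7 + (⅐)*0 = -4/7 + 0 = -4/7 ≈ -0.57143)
u(A, U) = 5*A
(-1536 + (-12 + u(-4 - 4, L))*19)² = (-1536 + (-12 + 5*(-4 - 4))*19)² = (-1536 + (-12 + 5*(-8))*19)² = (-1536 + (-12 - 40)*19)² = (-1536 - 52*19)² = (-1536 - 988)² = (-2524)² = 6370576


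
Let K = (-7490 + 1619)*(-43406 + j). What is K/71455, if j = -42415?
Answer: 503855091/71455 ≈ 7051.4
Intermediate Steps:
K = 503855091 (K = (-7490 + 1619)*(-43406 - 42415) = -5871*(-85821) = 503855091)
K/71455 = 503855091/71455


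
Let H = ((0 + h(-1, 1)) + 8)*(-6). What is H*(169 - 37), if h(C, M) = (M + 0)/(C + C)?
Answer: -5940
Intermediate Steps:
h(C, M) = M/(2*C) (h(C, M) = M/((2*C)) = M*(1/(2*C)) = M/(2*C))
H = -45 (H = ((0 + (½)*1/(-1)) + 8)*(-6) = ((0 + (½)*1*(-1)) + 8)*(-6) = ((0 - ½) + 8)*(-6) = (-½ + 8)*(-6) = (15/2)*(-6) = -45)
H*(169 - 37) = -45*(169 - 37) = -45*132 = -5940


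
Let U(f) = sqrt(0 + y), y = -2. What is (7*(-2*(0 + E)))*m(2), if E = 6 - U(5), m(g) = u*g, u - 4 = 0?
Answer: -672 + 112*I*sqrt(2) ≈ -672.0 + 158.39*I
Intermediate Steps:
u = 4 (u = 4 + 0 = 4)
U(f) = I*sqrt(2) (U(f) = sqrt(0 - 2) = sqrt(-2) = I*sqrt(2))
m(g) = 4*g
E = 6 - I*sqrt(2) ≈ 6.0 - 1.4142*I
(7*(-2*(0 + E)))*m(2) = (7*(-2*(0 + (6 - I*sqrt(2)))))*(4*2) = (7*(-2*(6 - I*sqrt(2))))*8 = (7*(-12 + 2*I*sqrt(2)))*8 = (-84 + 14*I*sqrt(2))*8 = -672 + 112*I*sqrt(2)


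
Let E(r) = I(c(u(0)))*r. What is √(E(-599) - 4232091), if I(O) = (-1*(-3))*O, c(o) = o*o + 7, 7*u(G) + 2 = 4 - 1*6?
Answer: I*√208017582/7 ≈ 2060.4*I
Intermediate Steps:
u(G) = -4/7 (u(G) = -2/7 + (4 - 1*6)/7 = -2/7 + (4 - 6)/7 = -2/7 + (⅐)*(-2) = -2/7 - 2/7 = -4/7)
c(o) = 7 + o² (c(o) = o² + 7 = 7 + o²)
I(O) = 3*O
E(r) = 1077*r/49 (E(r) = (3*(7 + (-4/7)²))*r = (3*(7 + 16/49))*r = (3*(359/49))*r = 1077*r/49)
√(E(-599) - 4232091) = √((1077/49)*(-599) - 4232091) = √(-645123/49 - 4232091) = √(-208017582/49) = I*√208017582/7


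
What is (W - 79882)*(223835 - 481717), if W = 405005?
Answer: -83843369486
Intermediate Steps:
(W - 79882)*(223835 - 481717) = (405005 - 79882)*(223835 - 481717) = 325123*(-257882) = -83843369486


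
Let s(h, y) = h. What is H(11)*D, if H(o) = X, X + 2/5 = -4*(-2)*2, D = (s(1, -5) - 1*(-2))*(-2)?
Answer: -468/5 ≈ -93.600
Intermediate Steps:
D = -6 (D = (1 - 1*(-2))*(-2) = (1 + 2)*(-2) = 3*(-2) = -6)
X = 78/5 (X = -2/5 - 4*(-2)*2 = -2/5 + 8*2 = -2/5 + 16 = 78/5 ≈ 15.600)
H(o) = 78/5
H(11)*D = (78/5)*(-6) = -468/5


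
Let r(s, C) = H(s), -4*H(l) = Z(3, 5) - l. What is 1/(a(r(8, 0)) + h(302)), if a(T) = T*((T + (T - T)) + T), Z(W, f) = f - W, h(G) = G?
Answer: 2/613 ≈ 0.0032626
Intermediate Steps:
H(l) = -1/2 + l/4 (H(l) = -((5 - 1*3) - l)/4 = -((5 - 3) - l)/4 = -(2 - l)/4 = -1/2 + l/4)
r(s, C) = -1/2 + s/4
a(T) = 2*T**2 (a(T) = T*((T + 0) + T) = T*(T + T) = T*(2*T) = 2*T**2)
1/(a(r(8, 0)) + h(302)) = 1/(2*(-1/2 + (1/4)*8)**2 + 302) = 1/(2*(-1/2 + 2)**2 + 302) = 1/(2*(3/2)**2 + 302) = 1/(2*(9/4) + 302) = 1/(9/2 + 302) = 1/(613/2) = 2/613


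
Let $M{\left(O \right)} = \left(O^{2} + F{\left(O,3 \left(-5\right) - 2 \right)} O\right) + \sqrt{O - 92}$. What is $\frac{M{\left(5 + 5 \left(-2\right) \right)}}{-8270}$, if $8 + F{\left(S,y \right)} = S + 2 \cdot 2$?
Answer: $- \frac{7}{827} - \frac{i \sqrt{97}}{8270} \approx -0.0084643 - 0.0011909 i$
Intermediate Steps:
$F{\left(S,y \right)} = -4 + S$ ($F{\left(S,y \right)} = -8 + \left(S + 2 \cdot 2\right) = -8 + \left(S + 4\right) = -8 + \left(4 + S\right) = -4 + S$)
$M{\left(O \right)} = O^{2} + \sqrt{-92 + O} + O \left(-4 + O\right)$ ($M{\left(O \right)} = \left(O^{2} + \left(-4 + O\right) O\right) + \sqrt{O - 92} = \left(O^{2} + O \left(-4 + O\right)\right) + \sqrt{-92 + O} = O^{2} + \sqrt{-92 + O} + O \left(-4 + O\right)$)
$\frac{M{\left(5 + 5 \left(-2\right) \right)}}{-8270} = \frac{\left(5 + 5 \left(-2\right)\right)^{2} + \sqrt{-92 + \left(5 + 5 \left(-2\right)\right)} + \left(5 + 5 \left(-2\right)\right) \left(-4 + \left(5 + 5 \left(-2\right)\right)\right)}{-8270} = \left(\left(5 - 10\right)^{2} + \sqrt{-92 + \left(5 - 10\right)} + \left(5 - 10\right) \left(-4 + \left(5 - 10\right)\right)\right) \left(- \frac{1}{8270}\right) = \left(\left(-5\right)^{2} + \sqrt{-92 - 5} - 5 \left(-4 - 5\right)\right) \left(- \frac{1}{8270}\right) = \left(25 + \sqrt{-97} - -45\right) \left(- \frac{1}{8270}\right) = \left(25 + i \sqrt{97} + 45\right) \left(- \frac{1}{8270}\right) = \left(70 + i \sqrt{97}\right) \left(- \frac{1}{8270}\right) = - \frac{7}{827} - \frac{i \sqrt{97}}{8270}$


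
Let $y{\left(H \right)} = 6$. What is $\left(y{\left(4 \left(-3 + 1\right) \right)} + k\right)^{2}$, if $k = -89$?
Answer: $6889$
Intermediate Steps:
$\left(y{\left(4 \left(-3 + 1\right) \right)} + k\right)^{2} = \left(6 - 89\right)^{2} = \left(-83\right)^{2} = 6889$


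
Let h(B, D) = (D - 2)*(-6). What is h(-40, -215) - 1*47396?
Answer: -46094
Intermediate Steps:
h(B, D) = 12 - 6*D (h(B, D) = (-2 + D)*(-6) = 12 - 6*D)
h(-40, -215) - 1*47396 = (12 - 6*(-215)) - 1*47396 = (12 + 1290) - 47396 = 1302 - 47396 = -46094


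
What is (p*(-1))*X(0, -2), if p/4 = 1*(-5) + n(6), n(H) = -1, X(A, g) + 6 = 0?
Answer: -144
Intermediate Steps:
X(A, g) = -6 (X(A, g) = -6 + 0 = -6)
p = -24 (p = 4*(1*(-5) - 1) = 4*(-5 - 1) = 4*(-6) = -24)
(p*(-1))*X(0, -2) = -24*(-1)*(-6) = 24*(-6) = -144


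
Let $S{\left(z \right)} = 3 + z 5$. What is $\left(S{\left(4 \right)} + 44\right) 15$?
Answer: $1005$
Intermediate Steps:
$S{\left(z \right)} = 3 + 5 z$
$\left(S{\left(4 \right)} + 44\right) 15 = \left(\left(3 + 5 \cdot 4\right) + 44\right) 15 = \left(\left(3 + 20\right) + 44\right) 15 = \left(23 + 44\right) 15 = 67 \cdot 15 = 1005$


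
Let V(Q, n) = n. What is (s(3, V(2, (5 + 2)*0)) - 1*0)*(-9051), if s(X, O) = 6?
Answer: -54306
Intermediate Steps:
(s(3, V(2, (5 + 2)*0)) - 1*0)*(-9051) = (6 - 1*0)*(-9051) = (6 + 0)*(-9051) = 6*(-9051) = -54306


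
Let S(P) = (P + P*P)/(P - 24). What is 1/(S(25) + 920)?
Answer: 1/1570 ≈ 0.00063694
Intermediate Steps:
S(P) = (P + P²)/(-24 + P)
1/(S(25) + 920) = 1/(25*(1 + 25)/(-24 + 25) + 920) = 1/(25*26/1 + 920) = 1/(25*1*26 + 920) = 1/(650 + 920) = 1/1570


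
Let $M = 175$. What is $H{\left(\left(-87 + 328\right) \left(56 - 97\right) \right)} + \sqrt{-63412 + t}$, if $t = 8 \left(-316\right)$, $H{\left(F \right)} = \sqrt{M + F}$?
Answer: $i \left(\sqrt{9706} + 2 \sqrt{16485}\right) \approx 355.31 i$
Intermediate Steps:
$H{\left(F \right)} = \sqrt{175 + F}$
$t = -2528$
$H{\left(\left(-87 + 328\right) \left(56 - 97\right) \right)} + \sqrt{-63412 + t} = \sqrt{175 + \left(-87 + 328\right) \left(56 - 97\right)} + \sqrt{-63412 - 2528} = \sqrt{175 + 241 \left(-41\right)} + \sqrt{-65940} = \sqrt{175 - 9881} + 2 i \sqrt{16485} = \sqrt{-9706} + 2 i \sqrt{16485} = i \sqrt{9706} + 2 i \sqrt{16485}$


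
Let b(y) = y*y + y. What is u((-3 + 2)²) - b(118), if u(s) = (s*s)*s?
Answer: -14041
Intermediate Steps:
u(s) = s³ (u(s) = s²*s = s³)
b(y) = y + y² (b(y) = y² + y = y + y²)
u((-3 + 2)²) - b(118) = ((-3 + 2)²)³ - 118*(1 + 118) = ((-1)²)³ - 118*119 = 1³ - 1*14042 = 1 - 14042 = -14041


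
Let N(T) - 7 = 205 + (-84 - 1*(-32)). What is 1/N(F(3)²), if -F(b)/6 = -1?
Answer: 1/160 ≈ 0.0062500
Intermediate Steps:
F(b) = 6 (F(b) = -6*(-1) = 6)
N(T) = 160 (N(T) = 7 + (205 + (-84 - 1*(-32))) = 7 + (205 + (-84 + 32)) = 7 + (205 - 52) = 7 + 153 = 160)
1/N(F(3)²) = 1/160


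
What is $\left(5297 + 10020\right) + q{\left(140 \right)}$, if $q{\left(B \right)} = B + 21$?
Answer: $15478$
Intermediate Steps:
$q{\left(B \right)} = 21 + B$
$\left(5297 + 10020\right) + q{\left(140 \right)} = \left(5297 + 10020\right) + \left(21 + 140\right) = 15317 + 161 = 15478$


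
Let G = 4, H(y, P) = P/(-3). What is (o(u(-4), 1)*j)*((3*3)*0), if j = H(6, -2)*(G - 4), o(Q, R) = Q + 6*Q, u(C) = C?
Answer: 0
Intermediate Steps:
H(y, P) = -P/3 (H(y, P) = P*(-1/3) = -P/3)
o(Q, R) = 7*Q
j = 0 (j = (-1/3*(-2))*(4 - 4) = (2/3)*0 = 0)
(o(u(-4), 1)*j)*((3*3)*0) = ((7*(-4))*0)*((3*3)*0) = (-28*0)*(9*0) = 0*0 = 0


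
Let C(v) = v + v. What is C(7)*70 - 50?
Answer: 930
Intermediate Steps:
C(v) = 2*v
C(7)*70 - 50 = (2*7)*70 - 50 = 14*70 - 50 = 980 - 50 = 930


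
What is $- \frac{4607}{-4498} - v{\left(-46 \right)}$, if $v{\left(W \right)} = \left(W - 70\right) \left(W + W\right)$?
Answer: $- \frac{47998049}{4498} \approx -10671.0$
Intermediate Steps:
$v{\left(W \right)} = 2 W \left(-70 + W\right)$ ($v{\left(W \right)} = \left(-70 + W\right) 2 W = 2 W \left(-70 + W\right)$)
$- \frac{4607}{-4498} - v{\left(-46 \right)} = - \frac{4607}{-4498} - 2 \left(-46\right) \left(-70 - 46\right) = \left(-4607\right) \left(- \frac{1}{4498}\right) - 2 \left(-46\right) \left(-116\right) = \frac{4607}{4498} - 10672 = - \frac{47998049}{4498}$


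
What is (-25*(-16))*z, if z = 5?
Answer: 2000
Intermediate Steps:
(-25*(-16))*z = -25*(-16)*5 = 400*5 = 2000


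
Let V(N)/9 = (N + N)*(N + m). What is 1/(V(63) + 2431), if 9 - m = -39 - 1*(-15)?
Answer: 1/111295 ≈ 8.9851e-6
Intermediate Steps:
m = 33 (m = 9 - (-39 - 1*(-15)) = 9 - (-39 + 15) = 9 - 1*(-24) = 9 + 24 = 33)
V(N) = 18*N*(33 + N) (V(N) = 9*((N + N)*(N + 33)) = 9*((2*N)*(33 + N)) = 9*(2*N*(33 + N)) = 18*N*(33 + N))
1/(V(63) + 2431) = 1/(18*63*(33 + 63) + 2431) = 1/(18*63*96 + 2431) = 1/(108864 + 2431) = 1/111295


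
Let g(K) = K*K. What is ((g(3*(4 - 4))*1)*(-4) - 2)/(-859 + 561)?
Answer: 1/149 ≈ 0.0067114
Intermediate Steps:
g(K) = K²
((g(3*(4 - 4))*1)*(-4) - 2)/(-859 + 561) = (((3*(4 - 4))²*1)*(-4) - 2)/(-859 + 561) = (((3*0)²*1)*(-4) - 2)/(-298) = -((0²*1)*(-4) - 2)/298 = -((0*1)*(-4) - 2)/298 = -(0*(-4) - 2)/298 = -(0 - 2)/298 = -1/298*(-2) = 1/149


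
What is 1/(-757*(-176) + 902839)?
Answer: 1/1036071 ≈ 9.6518e-7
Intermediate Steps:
1/(-757*(-176) + 902839) = 1/(133232 + 902839) = 1/1036071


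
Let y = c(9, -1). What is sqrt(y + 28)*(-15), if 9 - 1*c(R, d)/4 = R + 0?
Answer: -30*sqrt(7) ≈ -79.373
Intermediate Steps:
c(R, d) = 36 - 4*R (c(R, d) = 36 - 4*(R + 0) = 36 - 4*R)
y = 0 (y = 36 - 4*9 = 36 - 36 = 0)
sqrt(y + 28)*(-15) = sqrt(0 + 28)*(-15) = sqrt(28)*(-15) = (2*sqrt(7))*(-15) = -30*sqrt(7)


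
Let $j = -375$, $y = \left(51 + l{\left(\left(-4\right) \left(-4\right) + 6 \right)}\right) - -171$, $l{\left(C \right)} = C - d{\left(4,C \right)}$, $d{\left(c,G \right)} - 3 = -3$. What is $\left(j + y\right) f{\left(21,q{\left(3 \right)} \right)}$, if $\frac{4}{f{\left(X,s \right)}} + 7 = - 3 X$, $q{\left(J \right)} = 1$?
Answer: $\frac{262}{35} \approx 7.4857$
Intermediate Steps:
$d{\left(c,G \right)} = 0$ ($d{\left(c,G \right)} = 3 - 3 = 0$)
$f{\left(X,s \right)} = \frac{4}{-7 - 3 X}$
$l{\left(C \right)} = C$ ($l{\left(C \right)} = C - 0 = C + 0 = C$)
$y = 244$ ($y = \left(51 + \left(\left(-4\right) \left(-4\right) + 6\right)\right) - -171 = \left(51 + \left(16 + 6\right)\right) + 171 = \left(51 + 22\right) + 171 = 73 + 171 = 244$)
$\left(j + y\right) f{\left(21,q{\left(3 \right)} \right)} = \left(-375 + 244\right) \left(- \frac{4}{7 + 3 \cdot 21}\right) = - 131 \left(- \frac{4}{7 + 63}\right) = - 131 \left(- \frac{4}{70}\right) = - 131 \left(\left(-4\right) \frac{1}{70}\right) = \left(-131\right) \left(- \frac{2}{35}\right) = \frac{262}{35}$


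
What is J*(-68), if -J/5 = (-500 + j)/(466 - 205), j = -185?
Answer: -232900/261 ≈ -892.34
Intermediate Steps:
J = 3425/261 (J = -5*(-500 - 185)/(466 - 205) = -(-3425)/261 = -5*(-685/261) = 3425/261 ≈ 13.123)
J*(-68) = (3425/261)*(-68) = -232900/261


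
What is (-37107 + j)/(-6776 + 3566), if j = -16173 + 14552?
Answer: 19364/1605 ≈ 12.065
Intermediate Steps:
j = -1621
(-37107 + j)/(-6776 + 3566) = (-37107 - 1621)/(-6776 + 3566) = -38728/(-3210) = -38728*(-1/3210) = 19364/1605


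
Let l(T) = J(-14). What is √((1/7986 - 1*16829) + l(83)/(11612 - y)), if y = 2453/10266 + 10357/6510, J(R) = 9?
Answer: I*√2317878768756954746836607542593/11735894996661 ≈ 129.73*I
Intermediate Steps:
l(T) = 9
y = 10191166/5569305 (y = 2453*(1/10266) + 10357*(1/6510) = 2453/10266 + 10357/6510 = 10191166/5569305 ≈ 1.8299)
√((1/7986 - 1*16829) + l(83)/(11612 - y)) = √((1/7986 - 1*16829) + 9/(11612 - 1*10191166/5569305)) = √((1/7986 - 16829) + 9/(11612 - 10191166/5569305)) = √(-134396393/7986 + 9/(64660578494/5569305)) = √(-134396393/7986 + 9*(5569305/64660578494)) = √(-134396393/7986 + 50123745/64660578494) = √(-2172537029649686143/129094844963271) = I*√2317878768756954746836607542593/11735894996661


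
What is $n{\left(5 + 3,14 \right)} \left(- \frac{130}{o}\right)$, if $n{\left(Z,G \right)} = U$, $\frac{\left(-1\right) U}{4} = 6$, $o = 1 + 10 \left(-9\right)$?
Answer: $- \frac{3120}{89} \approx -35.056$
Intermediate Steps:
$o = -89$ ($o = 1 - 90 = -89$)
$U = -24$ ($U = \left(-4\right) 6 = -24$)
$n{\left(Z,G \right)} = -24$
$n{\left(5 + 3,14 \right)} \left(- \frac{130}{o}\right) = - 24 \left(- \frac{130}{-89}\right) = - 24 \left(\left(-130\right) \left(- \frac{1}{89}\right)\right) = \left(-24\right) \frac{130}{89} = - \frac{3120}{89}$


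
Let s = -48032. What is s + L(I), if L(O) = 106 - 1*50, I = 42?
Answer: -47976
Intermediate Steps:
L(O) = 56 (L(O) = 106 - 50 = 56)
s + L(I) = -48032 + 56 = -47976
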